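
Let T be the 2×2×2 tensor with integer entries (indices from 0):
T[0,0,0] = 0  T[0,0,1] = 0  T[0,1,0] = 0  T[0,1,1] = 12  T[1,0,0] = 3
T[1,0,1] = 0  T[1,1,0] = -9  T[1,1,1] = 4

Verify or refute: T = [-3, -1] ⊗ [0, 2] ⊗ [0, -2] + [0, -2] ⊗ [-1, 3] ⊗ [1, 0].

No

Reconstruct entry (1,0,0) from the claimed factors: Σₗ aₗ[1]bₗ[0]cₗ[0] = (-1)·(0)·(0) + (-2)·(-1)·(1) = 2, but T[1,0,0] = 3. The claim is false.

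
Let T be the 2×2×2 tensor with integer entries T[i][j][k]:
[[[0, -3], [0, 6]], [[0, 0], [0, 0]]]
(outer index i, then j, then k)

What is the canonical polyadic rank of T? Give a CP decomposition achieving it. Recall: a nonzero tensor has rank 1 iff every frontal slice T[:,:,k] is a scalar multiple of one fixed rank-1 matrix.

rank(T) = 1

Lower bound: T ≠ 0 (e.g. T[0,0,1] = -3), so rank(T) ≥ 1.
Upper bound: if T = a ⊗ b ⊗ c then every fibre of T is a multiple of the corresponding factor, so read the factors off the fibres through the nonzero entry T[0,0,1] = -3.
The mode-1 fibre T[:,0,1] = [-3, 0] gives a = [1, 0] (primitive direction); the mode-2 fibre T[0,:,1] = [-3, 6] gives b = [1, -2]; then c[k] = T[0,0,k] / (a[0]·b[0]) = [0, -3] / 1 = [0, -3].
Expanding [1, 0] ⊗ [1, -2] ⊗ [0, -3] reproduces all 8 entries of T, so T = [1, 0] ⊗ [1, -2] ⊗ [0, -3] and rank(T) ≤ 1.
These bounds meet, so rank(T) = 1.
Check entry T[1,0,0] = 0: (0)·(1)·(0) = 0.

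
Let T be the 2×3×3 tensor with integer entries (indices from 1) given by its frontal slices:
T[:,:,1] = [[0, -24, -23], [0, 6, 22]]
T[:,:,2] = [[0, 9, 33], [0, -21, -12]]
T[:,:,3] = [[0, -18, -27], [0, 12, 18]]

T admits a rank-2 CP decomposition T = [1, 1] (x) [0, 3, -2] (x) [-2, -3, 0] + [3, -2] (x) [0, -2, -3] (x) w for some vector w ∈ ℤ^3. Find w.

w = [3, -3, 3]

Subtract the known terms from T to get the rank-1 residual R = [3, -2] (x) [0, -2, -3] (x) w, so R[i,j,k] = a[i]·b[j]·w[k]. Pick indices with nonzero a[1]·b[2] = (3)·(-2) = -6. Only the fibre through (1,2,·) is needed: R[1,2,:] = T[1,2,:] − Σₗ aₗ[1]bₗ[2]cₗ = [-24, 9, -18] − (1)·(3)·[-2, -3, 0] = [-18, 18, -18]. Then w[k] = R[1,2,k] / -6 for each k, giving w = [-18, 18, -18] / -6 = [3, -3, 3].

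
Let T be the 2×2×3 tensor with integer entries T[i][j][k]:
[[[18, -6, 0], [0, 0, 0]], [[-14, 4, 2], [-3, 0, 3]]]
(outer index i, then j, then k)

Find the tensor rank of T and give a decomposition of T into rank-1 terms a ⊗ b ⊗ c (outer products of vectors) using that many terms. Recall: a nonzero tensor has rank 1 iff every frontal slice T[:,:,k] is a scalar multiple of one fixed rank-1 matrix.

Lower bound: the mode-3 unfolding of T (rows indexed by k, columns by (i,j) = (0,0), (0,1), (1,0), (1,1)) is [[18, 0, -14, -3], [-6, 0, 4, 0], [0, 0, 2, 3]].
There the 2×2 minor on rows k ∈ {0, 1}, columns (i,j) ∈ {(0,0), (1,0)} is det [[18, -14], [-6, 4]] = -12 ≠ 0, so this unfolding has rank ≥ 2; CP rank is at least every unfolding rank, so rank(T) ≥ 2. (Unfolding ranks only ever bound the CP rank from below — rank(T) can be strictly larger than all of them — so the matching upper bound has to come from an explicit 2-term decomposition.)
Upper bound — finding two terms. Write S_k = T[:,:,k] for the frontal slices: S₀ = [[18, 0], [-14, -3]], S₁ = [[-6, 0], [4, 0]], S₂ = [[0, 0], [2, 3]].
If T = a₁ ⊗ b₁ ⊗ c₁ + a₂ ⊗ b₂ ⊗ c₂ then each S_k = c₁[k]·a₁b₁ᵀ + c₂[k]·a₂b₂ᵀ. S₀ and S₁ are linearly independent, so a₁b₁ᵀ and a₂b₂ᵀ must span the same plane of matrices: they are the rank-1 matrices of the form x·S₀ + y·S₁.
det(x·S₀ + y·S₁) is −54·x² + 18·xy = (-18)·(3·x − y)(x), vanishing at (x:y) = (1:3) and (0:1).
M₁ = S₀ + 3·S₁ = [[0, 0], [-2, -3]] = −[0, 1][2, 3]ᵀ and M₂ = S₁ = [[-6, 0], [4, 0]] = (-2)·[3, -2][1, 0]ᵀ, so take a₁ = [0, 1], b₁ = [2, 3], a₂ = [3, -2], b₂ = [1, 0].
Each slice is an integer combination of E₁ = a₁b₁ᵀ and E₂ = a₂b₂ᵀ: S₀ = −E₁ + 6·E₂, S₁ = −2·E₂, S₂ = E₁; reading off coefficients, c₁ = [-1, 0, 1] and c₂ = [6, -2, 0].
Hence T = [0, 1] ⊗ [2, 3] ⊗ [-1, 0, 1] + [3, -2] ⊗ [1, 0] ⊗ [6, -2, 0], so rank(T) ≤ 2.
These bounds meet, so rank(T) = 2.
Check entry T[1,1,0] = -3: (1)·(3)·(-1) + (-2)·(0)·(6) = -3.

rank(T) = 2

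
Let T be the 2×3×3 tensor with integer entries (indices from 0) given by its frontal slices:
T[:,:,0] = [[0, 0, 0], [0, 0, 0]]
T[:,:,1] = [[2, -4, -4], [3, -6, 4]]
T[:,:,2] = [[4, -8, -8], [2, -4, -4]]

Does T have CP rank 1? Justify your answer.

No

The mode-1 unfolding of T (rows indexed by i, columns by (j,k) = (0,0), (0,1), (0,2), (1,0), (1,1), (1,2), (2,0), (2,1), (2,2)) is [[0, 2, 4, 0, -4, -8, 0, -4, -8], [0, 3, 2, 0, -6, -4, 0, 4, -4]].
There the 2×2 minor on rows i ∈ {0, 1}, columns (j,k) ∈ {(0,1), (0,2)} is det [[2, 4], [3, 2]] = -8 ≠ 0, so this unfolding has rank ≥ 2; CP rank is at least every unfolding rank, so rank(T) ≥ 2.
In particular rank(T) ≥ 2 > 1, so T is not rank-1.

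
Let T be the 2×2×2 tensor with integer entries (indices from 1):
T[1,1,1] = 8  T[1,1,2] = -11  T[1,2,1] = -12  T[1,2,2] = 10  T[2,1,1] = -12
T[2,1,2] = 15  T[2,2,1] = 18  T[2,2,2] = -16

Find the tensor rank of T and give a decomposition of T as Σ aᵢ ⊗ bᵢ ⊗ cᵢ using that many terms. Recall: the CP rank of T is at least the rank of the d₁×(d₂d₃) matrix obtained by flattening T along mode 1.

Lower bound: the mode-1 unfolding of T (rows indexed by i, columns by (j,k) = (1,1), (1,2), (2,1), (2,2)) is [[8, -11, -12, 10], [-12, 15, 18, -16]].
There the 2×2 minor on rows i ∈ {1, 2}, columns (j,k) ∈ {(1,1), (1,2)} is det [[8, -11], [-12, 15]] = -12 ≠ 0, so this unfolding has rank ≥ 2; CP rank is at least every unfolding rank, so rank(T) ≥ 2. (Flattening ranks never certify an upper bound on CP rank; for that we must actually write T with 2 rank-1 terms.)
Upper bound — finding two terms. Write S_k = T[:,:,k] for the frontal slices: S₁ = [[8, -12], [-12, 18]], S₂ = [[-11, 10], [15, -16]].
If T = a₁ ⊗ b₁ ⊗ c₁ + a₂ ⊗ b₂ ⊗ c₂ then each S_k = c₁[k]·a₁b₁ᵀ + c₂[k]·a₂b₂ᵀ. S₁ and S₂ are linearly independent, so a₁b₁ᵀ and a₂b₂ᵀ must span the same plane of matrices: they are the rank-1 matrices of the form x·S₁ + y·S₂.
det(x·S₁ + y·S₂) is −26·xy + 26·y² = (-26)·(x − y)(y), vanishing at (x:y) = (1:1) and (1:0).
M₁ = S₁ + S₂ = [[-3, -2], [3, 2]] = −[1, -1][3, 2]ᵀ and M₂ = S₁ = [[8, -12], [-12, 18]] = 2·[2, -3][2, -3]ᵀ, so take a₁ = [1, -1], b₁ = [3, 2], a₂ = [2, -3], b₂ = [2, -3].
Each slice is an integer combination of E₁ = a₁b₁ᵀ and E₂ = a₂b₂ᵀ: S₁ = 2·E₂, S₂ = −E₁ − 2·E₂; reading off coefficients, c₁ = [0, -1] and c₂ = [2, -2].
Hence T = [1, -1] ⊗ [3, 2] ⊗ [0, -1] + [2, -3] ⊗ [2, -3] ⊗ [2, -2], so rank(T) ≤ 2.
These bounds meet, so rank(T) = 2.

rank(T) = 2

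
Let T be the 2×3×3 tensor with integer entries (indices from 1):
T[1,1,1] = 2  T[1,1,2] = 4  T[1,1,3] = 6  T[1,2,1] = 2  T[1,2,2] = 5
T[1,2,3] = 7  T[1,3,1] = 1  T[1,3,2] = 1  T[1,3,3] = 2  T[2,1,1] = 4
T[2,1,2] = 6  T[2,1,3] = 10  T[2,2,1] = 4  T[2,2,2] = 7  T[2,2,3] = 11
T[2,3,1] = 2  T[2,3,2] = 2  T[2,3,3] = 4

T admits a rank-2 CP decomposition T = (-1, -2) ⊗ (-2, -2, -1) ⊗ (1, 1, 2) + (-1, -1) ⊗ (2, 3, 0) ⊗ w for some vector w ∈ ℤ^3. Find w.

Subtract the known terms from T to get the rank-1 residual R = (-1, -1) ⊗ (2, 3, 0) ⊗ w, so R[i,j,k] = a[i]·b[j]·w[k]. Pick indices with nonzero a[1]·b[1] = (-1)·(2) = -2. Only the fibre through (1,1,·) is needed: R[1,1,:] = T[1,1,:] − Σₗ aₗ[1]bₗ[1]cₗ = [2, 4, 6] − (-1)·(-2)·(1, 1, 2) = [0, 2, 2]. Then w[k] = R[1,1,k] / -2 for each k, giving w = [0, 2, 2] / -2 = (0, -1, -1).

w = (0, -1, -1)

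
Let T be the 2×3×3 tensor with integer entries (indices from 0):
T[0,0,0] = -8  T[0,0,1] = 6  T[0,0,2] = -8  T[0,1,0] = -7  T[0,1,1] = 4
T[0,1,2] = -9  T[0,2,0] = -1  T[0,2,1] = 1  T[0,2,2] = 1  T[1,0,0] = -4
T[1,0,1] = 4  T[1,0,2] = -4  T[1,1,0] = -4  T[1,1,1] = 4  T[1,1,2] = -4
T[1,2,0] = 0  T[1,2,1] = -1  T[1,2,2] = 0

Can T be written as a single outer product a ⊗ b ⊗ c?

No

The mode-3 unfolding of T (rows indexed by k, columns by (i,j) = (0,0), (0,1), (0,2), (1,0), (1,1), (1,2)) is [[-8, -7, -1, -4, -4, 0], [6, 4, 1, 4, 4, -1], [-8, -9, 1, -4, -4, 0]].
There the 3×3 minor on rows k ∈ {0, 1, 2}, columns (i,j) ∈ {(0,0), (0,1), (0,2)} is det [[-8, -7, -1], [6, 4, 1], [-8, -9, 1]] = 16 ≠ 0, so this unfolding has rank ≥ 3; CP rank is at least every unfolding rank, so rank(T) ≥ 3.
In particular rank(T) ≥ 3 > 1, so T is not rank-1.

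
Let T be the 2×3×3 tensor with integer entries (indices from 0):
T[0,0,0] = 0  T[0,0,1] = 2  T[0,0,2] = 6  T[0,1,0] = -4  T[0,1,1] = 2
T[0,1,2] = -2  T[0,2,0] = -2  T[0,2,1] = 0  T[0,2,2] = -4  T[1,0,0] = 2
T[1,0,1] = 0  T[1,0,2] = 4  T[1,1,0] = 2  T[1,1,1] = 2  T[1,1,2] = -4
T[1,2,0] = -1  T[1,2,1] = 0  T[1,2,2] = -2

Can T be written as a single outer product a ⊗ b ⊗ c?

No

The mode-3 unfolding of T (rows indexed by k, columns by (i,j) = (0,0), (0,1), (0,2), (1,0), (1,1), (1,2)) is [[0, -4, -2, 2, 2, -1], [2, 2, 0, 0, 2, 0], [6, -2, -4, 4, -4, -2]].
There the 3×3 minor on rows k ∈ {0, 1, 2}, columns (i,j) ∈ {(0,0), (0,1), (1,1)} is det [[0, -4, 2], [2, 2, 2], [6, -2, -4]] = -112 ≠ 0, so this unfolding has rank ≥ 3; CP rank is at least every unfolding rank, so rank(T) ≥ 3.
In particular rank(T) ≥ 3 > 1, so T is not rank-1.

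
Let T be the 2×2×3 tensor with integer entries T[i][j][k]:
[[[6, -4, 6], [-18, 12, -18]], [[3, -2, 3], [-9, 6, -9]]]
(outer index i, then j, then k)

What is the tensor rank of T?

Lower bound: T ≠ 0 (e.g. T[0,0,0] = 6), so rank(T) ≥ 1.
Upper bound: the mode-1 fibre T[:,0,0] = [6, 3] gives a = (2, 1) (primitive direction); the mode-2 fibre T[0,:,0] = [6, -18] gives b = (1, -3); then c[k] = T[0,0,k] / (a[0]·b[0]) = [6, -4, 6] / 2 = (3, -2, 3).
Expanding (2, 1) (x) (1, -3) (x) (3, -2, 3) reproduces all 12 entries of T, so T = (2, 1) (x) (1, -3) (x) (3, -2, 3) and rank(T) ≤ 1.
These bounds meet, so rank(T) = 1.

1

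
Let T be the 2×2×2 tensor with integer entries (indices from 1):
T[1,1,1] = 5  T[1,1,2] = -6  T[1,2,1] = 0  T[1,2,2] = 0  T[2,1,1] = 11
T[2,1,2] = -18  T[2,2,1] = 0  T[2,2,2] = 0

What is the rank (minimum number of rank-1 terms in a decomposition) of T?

2

Lower bound: the mode-1 unfolding of T (rows indexed by i, columns by (j,k) = (1,1), (1,2), (2,1), (2,2)) is [[5, -6, 0, 0], [11, -18, 0, 0]].
There the 2×2 minor on rows i ∈ {1, 2}, columns (j,k) ∈ {(1,1), (1,2)} is det [[5, -6], [11, -18]] = -24 ≠ 0, so this unfolding has rank ≥ 2; CP rank is at least every unfolding rank, so rank(T) ≥ 2. (Unfolding ranks only ever bound the CP rank from below — rank(T) can be strictly larger than all of them — so the matching upper bound has to come from an explicit 2-term decomposition.)
Upper bound — finding two terms. Every mode-2 slice of T is a multiple of one matrix: T[:,j,:] = b[j]·M with b = [1, 0] and M = [[5, -6], [11, -18]] (rows indexed by i, columns by k). So it suffices to write M as a sum of two rank-1 matrices.
Splitting M by its rows (i = 1, 2), M = [1, 0][5, -6]ᵀ + [0, 1][11, -18]ᵀ.
Hence T = [1, 0] (x) [1, 0] (x) [5, -6] + [0, 1] (x) [1, 0] (x) [11, -18], so rank(T) ≤ 2.
These bounds meet, so rank(T) = 2.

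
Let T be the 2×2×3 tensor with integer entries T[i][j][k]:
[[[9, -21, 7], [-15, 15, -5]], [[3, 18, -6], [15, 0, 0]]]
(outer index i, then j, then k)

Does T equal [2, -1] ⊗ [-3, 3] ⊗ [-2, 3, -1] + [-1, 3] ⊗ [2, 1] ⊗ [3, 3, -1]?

Reconstruct entry (0,0,0) from the claimed factors: Σₗ aₗ[0]bₗ[0]cₗ[0] = (2)·(-3)·(-2) + (-1)·(2)·(3) = 6, but T[0,0,0] = 9. The claim is false.

No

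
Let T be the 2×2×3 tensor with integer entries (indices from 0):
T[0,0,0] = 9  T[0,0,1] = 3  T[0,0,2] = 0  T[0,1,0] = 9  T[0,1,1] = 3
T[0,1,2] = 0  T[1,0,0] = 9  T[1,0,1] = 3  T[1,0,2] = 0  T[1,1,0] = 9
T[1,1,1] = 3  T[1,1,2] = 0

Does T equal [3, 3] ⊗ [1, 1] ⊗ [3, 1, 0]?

Reconstruct entrywise from the claimed factors. For example, T[1,1,1] = 3 and Σₗ aₗ[1]bₗ[1]cₗ[1] = (3)·(1)·(1) = 3; checking all 12 entries, every one matches. The claim holds.

Yes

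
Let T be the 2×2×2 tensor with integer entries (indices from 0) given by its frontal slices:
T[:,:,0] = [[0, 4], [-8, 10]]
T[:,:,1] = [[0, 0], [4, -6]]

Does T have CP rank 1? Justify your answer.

The mode-3 unfolding of T (rows indexed by k, columns by (i,j) = (0,0), (0,1), (1,0), (1,1)) is [[0, 4, -8, 10], [0, 0, 4, -6]].
There the 2×2 minor on rows k ∈ {0, 1}, columns (i,j) ∈ {(0,1), (1,0)} is det [[4, -8], [0, 4]] = 16 ≠ 0, so this unfolding has rank ≥ 2; CP rank is at least every unfolding rank, so rank(T) ≥ 2.
In particular rank(T) ≥ 2 > 1, so T is not rank-1.

No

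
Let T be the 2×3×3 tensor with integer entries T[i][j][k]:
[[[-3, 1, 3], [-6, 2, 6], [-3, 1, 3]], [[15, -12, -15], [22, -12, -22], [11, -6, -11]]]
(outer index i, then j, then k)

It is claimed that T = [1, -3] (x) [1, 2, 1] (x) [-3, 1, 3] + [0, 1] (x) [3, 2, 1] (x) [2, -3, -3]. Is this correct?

Reconstruct entry (1,0,2) from the claimed factors: Σₗ aₗ[1]bₗ[0]cₗ[2] = (-3)·(1)·(3) + (1)·(3)·(-3) = -18, but T[1,0,2] = -15. The claim is false.

No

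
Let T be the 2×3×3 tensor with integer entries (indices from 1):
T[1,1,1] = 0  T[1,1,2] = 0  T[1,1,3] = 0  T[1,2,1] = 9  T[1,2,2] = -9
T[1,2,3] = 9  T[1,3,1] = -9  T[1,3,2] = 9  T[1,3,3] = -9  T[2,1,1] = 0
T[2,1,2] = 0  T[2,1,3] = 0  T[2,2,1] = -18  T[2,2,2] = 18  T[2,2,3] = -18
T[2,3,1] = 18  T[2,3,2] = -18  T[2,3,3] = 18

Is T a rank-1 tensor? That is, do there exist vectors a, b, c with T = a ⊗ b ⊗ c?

Yes

If T = a ⊗ b ⊗ c then every fibre of T is a multiple of the corresponding factor, so read the factors off the fibres through the nonzero entry T[1,2,1] = 9.
The mode-1 fibre T[:,2,1] = [9, -18] gives a = [1, -2] (primitive direction); the mode-2 fibre T[1,:,1] = [0, 9, -9] gives b = [0, 1, -1]; then c[k] = T[1,2,k] / (a[1]·b[2]) = [9, -9, 9] / 1 = [9, -9, 9].
Expanding [1, -2] ⊗ [0, 1, -1] ⊗ [9, -9, 9] reproduces all 18 entries of T, so T = [1, -2] ⊗ [0, 1, -1] ⊗ [9, -9, 9] and rank(T) ≤ 1.
Equivalently every frontal slice T[:,:,k] is c[k] times the rank-1 matrix [1, -2] ⊗ [0, 1, -1]. So T has rank 1 (it is nonzero).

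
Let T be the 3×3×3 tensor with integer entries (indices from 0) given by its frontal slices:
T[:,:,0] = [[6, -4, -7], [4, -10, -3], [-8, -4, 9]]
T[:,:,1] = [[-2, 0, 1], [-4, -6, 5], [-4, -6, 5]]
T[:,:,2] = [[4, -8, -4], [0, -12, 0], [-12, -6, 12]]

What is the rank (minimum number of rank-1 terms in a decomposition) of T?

Lower bound: the mode-1 unfolding of T (rows indexed by i, columns by (j,k) = (0,0), (0,1), (0,2), (1,0), (1,1), (1,2), (2,0), (2,1), (2,2)) is [[6, -2, 4, -4, 0, -8, -7, 1, -4], [4, -4, 0, -10, -6, -12, -3, 5, 0], [-8, -4, -12, -4, -6, -6, 9, 5, 12]].
There the 3×3 minor on rows i ∈ {0, 1, 2}, columns (j,k) ∈ {(0,0), (0,1), (1,0)} is det [[6, -2, -4], [4, -4, -10], [-8, -4, -4]] = -144 ≠ 0, so this unfolding has rank ≥ 3; CP rank is at least every unfolding rank, so rank(T) ≥ 3. (Flattening ranks never certify an upper bound on CP rank; for that we must actually write T with 3 rank-1 terms.)
Upper bound: T is a sum of 3 rank-1 terms, T = [1, -1, -1] ⊗ [0, 2, -1] ⊗ [1, 1, 0] + [1, 2, 2] ⊗ [1, 1, -1] ⊗ [-2, -2, -4] + [2, 2, -1] ⊗ [2, -1, -2] ⊗ [2, 0, 2] (one valid choice — decompositions are not unique — normalised so each a, b is primitive with positive first nonzero entry; check it by expanding all entries), so rank(T) ≤ 3.
These bounds meet, so rank(T) = 3.

3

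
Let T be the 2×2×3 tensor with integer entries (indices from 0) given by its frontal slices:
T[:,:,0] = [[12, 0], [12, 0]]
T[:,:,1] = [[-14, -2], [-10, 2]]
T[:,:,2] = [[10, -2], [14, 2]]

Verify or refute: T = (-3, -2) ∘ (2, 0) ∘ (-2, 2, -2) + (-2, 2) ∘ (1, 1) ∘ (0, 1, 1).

No

Reconstruct entry (1,0,0) from the claimed factors: Σₗ aₗ[1]bₗ[0]cₗ[0] = (-2)·(2)·(-2) + (2)·(1)·(0) = 8, but T[1,0,0] = 12. The claim is false.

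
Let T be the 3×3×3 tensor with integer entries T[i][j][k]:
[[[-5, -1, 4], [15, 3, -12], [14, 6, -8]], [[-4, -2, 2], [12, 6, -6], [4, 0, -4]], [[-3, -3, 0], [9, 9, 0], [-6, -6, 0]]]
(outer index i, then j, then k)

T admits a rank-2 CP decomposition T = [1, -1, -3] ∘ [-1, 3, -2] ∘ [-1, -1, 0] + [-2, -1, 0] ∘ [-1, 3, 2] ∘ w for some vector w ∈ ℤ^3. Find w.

w = [-3, -1, 2]

Subtract the known terms from T to get the rank-1 residual R = [-2, -1, 0] ∘ [-1, 3, 2] ∘ w, so R[i,j,k] = a[i]·b[j]·w[k]. Pick indices with nonzero a[0]·b[0] = (-2)·(-1) = 2. Only the fibre through (0,0,·) is needed: R[0,0,:] = T[0,0,:] − Σₗ aₗ[0]bₗ[0]cₗ = [-5, -1, 4] − (1)·(-1)·[-1, -1, 0] = [-6, -2, 4]. Then w[k] = R[0,0,k] / 2 for each k, giving w = [-6, -2, 4] / 2 = [-3, -1, 2].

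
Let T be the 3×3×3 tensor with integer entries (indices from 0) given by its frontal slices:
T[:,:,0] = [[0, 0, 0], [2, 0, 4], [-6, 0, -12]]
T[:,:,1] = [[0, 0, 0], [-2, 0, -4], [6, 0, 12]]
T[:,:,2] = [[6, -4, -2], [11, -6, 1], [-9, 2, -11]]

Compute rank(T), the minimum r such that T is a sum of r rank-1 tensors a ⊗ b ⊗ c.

Lower bound: in the mode-3 unfolding of T (rows indexed by k, columns by (i,j)) the 2×2 minor on rows k ∈ {0, 2}, columns (i,j) ∈ {(0,0), (1,0)} is det [[0, 2], [6, 11]] = -12 ≠ 0, so that unfolding has rank ≥ 2 and hence rank(T) ≥ 2 (CP rank is at least every unfolding rank, though it can be larger).
Upper bound: with S_k = T[:,:,k], the two rank-1 terms a₁b₁ᵀ, a₂b₂ᵀ are the rank-1 members of the pencil x·S₀ + y·S₂.
The 2×2 minor of x·S₀ + y·S₂ on rows {0,1}, columns {0,1} is 8·xy + 8·y² = 8·(y)(x + y), vanishing at (x:y) = (1:0) and (1:-1).
M₁ = S₀ = [[0, 0, 0], [2, 0, 4], [-6, 0, -12]] = 2·[0, 1, -3][1, 0, 2]ᵀ and M₂ = S₀ − S₂ = [[-6, 4, 2], [-9, 6, 3], [3, -2, -1]] = −[2, 3, -1][3, -2, -1]ᵀ, so take a₁ = [0, 1, -3], b₁ = [1, 0, 2], a₂ = [2, 3, -1], b₂ = [3, -2, -1].
Each slice is an integer combination of E₁ = a₁b₁ᵀ and E₂ = a₂b₂ᵀ: S₀ = 2·E₁, S₁ = −2·E₁, S₂ = 2·E₁ + E₂; reading off coefficients, c₁ = [2, -2, 2] and c₂ = [0, 0, 1].
Hence T = [0, 1, -3] ⊗ [1, 0, 2] ⊗ [2, -2, 2] + [2, 3, -1] ⊗ [3, -2, -1] ⊗ [0, 0, 1], so rank(T) ≤ 2.
These bounds meet, so rank(T) = 2.

2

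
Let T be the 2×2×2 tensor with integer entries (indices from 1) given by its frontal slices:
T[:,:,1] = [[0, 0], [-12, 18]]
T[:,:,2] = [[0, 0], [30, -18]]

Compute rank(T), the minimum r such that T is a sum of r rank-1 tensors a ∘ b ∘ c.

Lower bound: the mode-3 unfolding of T (rows indexed by k, columns by (i,j) = (1,1), (1,2), (2,1), (2,2)) is [[0, 0, -12, 18], [0, 0, 30, -18]].
There the 2×2 minor on rows k ∈ {1, 2}, columns (i,j) ∈ {(2,1), (2,2)} is det [[-12, 18], [30, -18]] = -324 ≠ 0, so this unfolding has rank ≥ 2; CP rank is at least every unfolding rank, so rank(T) ≥ 2. (This is only a lower bound: in general the CP rank may exceed every unfolding rank, so we still need to exhibit 2 rank-1 terms summing to T.)
Upper bound — finding two terms. Every mode-1 slice of T is a multiple of one matrix: T[i,:,:] = a[i]·M with a = [0, 1] and M = [[-12, 30], [18, -18]] (rows indexed by j, columns by k). So it suffices to write M as a sum of two rank-1 matrices.
Splitting M by its rows (j = 1, 2), M = [1, 0][-12, 30]ᵀ + [0, 1][18, -18]ᵀ.
Hence T = [0, 1] ∘ [1, 0] ∘ [-12, 30] + [0, 1] ∘ [0, 1] ∘ [18, -18], so rank(T) ≤ 2.
These bounds meet, so rank(T) = 2.

2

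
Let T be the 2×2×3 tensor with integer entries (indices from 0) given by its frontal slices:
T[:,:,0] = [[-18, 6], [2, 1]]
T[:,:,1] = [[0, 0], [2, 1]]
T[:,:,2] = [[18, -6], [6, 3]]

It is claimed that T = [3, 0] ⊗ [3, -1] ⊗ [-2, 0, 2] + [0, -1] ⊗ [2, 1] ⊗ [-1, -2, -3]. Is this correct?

No

Reconstruct entry (1,0,1) from the claimed factors: Σₗ aₗ[1]bₗ[0]cₗ[1] = (0)·(3)·(0) + (-1)·(2)·(-2) = 4, but T[1,0,1] = 2. The claim is false.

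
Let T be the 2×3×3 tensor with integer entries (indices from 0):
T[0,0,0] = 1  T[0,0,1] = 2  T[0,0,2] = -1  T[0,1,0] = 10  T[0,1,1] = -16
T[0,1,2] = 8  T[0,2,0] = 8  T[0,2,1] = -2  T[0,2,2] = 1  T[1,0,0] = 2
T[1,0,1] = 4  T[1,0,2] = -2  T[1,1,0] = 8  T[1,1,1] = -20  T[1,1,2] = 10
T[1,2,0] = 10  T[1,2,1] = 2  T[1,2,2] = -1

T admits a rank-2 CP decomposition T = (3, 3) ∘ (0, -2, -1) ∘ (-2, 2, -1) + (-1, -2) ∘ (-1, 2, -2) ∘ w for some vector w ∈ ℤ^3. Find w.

Subtract the known terms from T to get the rank-1 residual R = (-1, -2) ∘ (-1, 2, -2) ∘ w, so R[i,j,k] = a[i]·b[j]·w[k]. Pick indices with nonzero a[0]·b[0] = (-1)·(-1) = 1. Only the fibre through (0,0,·) is needed: R[0,0,:] = T[0,0,:] − Σₗ aₗ[0]bₗ[0]cₗ = [1, 2, -1] − (3)·(0)·(-2, 2, -1) = [1, 2, -1]. Then w[k] = R[0,0,k] / 1 for each k, giving w = [1, 2, -1] / 1 = (1, 2, -1).

w = (1, 2, -1)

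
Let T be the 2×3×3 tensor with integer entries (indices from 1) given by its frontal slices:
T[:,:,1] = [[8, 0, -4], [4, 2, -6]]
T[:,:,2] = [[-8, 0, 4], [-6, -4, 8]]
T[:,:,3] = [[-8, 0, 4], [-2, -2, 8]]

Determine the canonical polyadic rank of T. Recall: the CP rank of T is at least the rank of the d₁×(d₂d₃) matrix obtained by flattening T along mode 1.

Lower bound: the mode-3 unfolding of T (rows indexed by k, columns by (i,j) = (1,1), (1,2), (1,3), (2,1), (2,2), (2,3)) is [[8, 0, -4, 4, 2, -6], [-8, 0, 4, -6, -4, 8], [-8, 0, 4, -2, -2, 8]].
There the 3×3 minor on rows k ∈ {1, 2, 3}, columns (i,j) ∈ {(1,1), (2,1), (2,2)} is det [[8, 4, 2], [-8, -6, -4], [-8, -2, -2]] = 32 ≠ 0, so this unfolding has rank ≥ 3; CP rank is at least every unfolding rank, so rank(T) ≥ 3. (Flattening ranks never certify an upper bound on CP rank; for that we must actually write T with 3 rank-1 terms.)
Upper bound: T is a sum of 3 rank-1 terms, T = [0, 1] ⊗ [0, 1, -2] ⊗ [2, -2, -4] + [0, 1] ⊗ [1, 1, -1] ⊗ [0, -2, 2] + [2, 1] ⊗ [2, 0, -1] ⊗ [2, -2, -2] (one valid choice — decompositions are not unique — normalised so each a, b is primitive with positive first nonzero entry; check it by expanding all entries), so rank(T) ≤ 3.
These bounds meet, so rank(T) = 3.

3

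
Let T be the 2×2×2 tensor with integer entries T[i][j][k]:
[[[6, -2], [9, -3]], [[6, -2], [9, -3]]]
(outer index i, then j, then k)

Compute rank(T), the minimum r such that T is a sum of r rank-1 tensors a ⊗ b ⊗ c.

1

Lower bound: T ≠ 0 (e.g. T[0,0,0] = 6), so rank(T) ≥ 1.
Upper bound: if T = a ⊗ b ⊗ c then every fibre of T is a multiple of the corresponding factor, so read the factors off the fibres through the nonzero entry T[0,0,0] = 6.
The mode-1 fibre T[:,0,0] = [6, 6] gives a = [1, 1] (primitive direction); the mode-2 fibre T[0,:,0] = [6, 9] gives b = [2, 3]; then c[k] = T[0,0,k] / (a[0]·b[0]) = [6, -2] / 2 = [3, -1].
Expanding [1, 1] ⊗ [2, 3] ⊗ [3, -1] reproduces all 8 entries of T, so T = [1, 1] ⊗ [2, 3] ⊗ [3, -1] and rank(T) ≤ 1.
These bounds meet, so rank(T) = 1.
Check entry T[0,0,1] = -2: (1)·(2)·(-1) = -2.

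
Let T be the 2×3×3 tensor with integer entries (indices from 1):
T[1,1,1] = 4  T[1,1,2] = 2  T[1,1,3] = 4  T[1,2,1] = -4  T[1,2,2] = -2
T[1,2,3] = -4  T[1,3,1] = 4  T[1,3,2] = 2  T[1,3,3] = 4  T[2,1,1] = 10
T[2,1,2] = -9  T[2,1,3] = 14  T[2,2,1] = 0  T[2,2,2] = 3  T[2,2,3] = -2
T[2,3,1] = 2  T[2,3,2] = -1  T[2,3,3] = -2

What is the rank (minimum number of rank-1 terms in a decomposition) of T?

3

Lower bound: the mode-2 unfolding of T (rows indexed by j, columns by (i,k) = (1,1), (1,2), (1,3), (2,1), (2,2), (2,3)) is [[4, 2, 4, 10, -9, 14], [-4, -2, -4, 0, 3, -2], [4, 2, 4, 2, -1, -2]].
There the 3×3 minor on rows j ∈ {1, 2, 3}, columns (i,k) ∈ {(1,1), (2,1), (2,2)} is det [[4, 10, -9], [-4, 0, 3], [4, 2, -1]] = 128 ≠ 0, so this unfolding has rank ≥ 3; CP rank is at least every unfolding rank, so rank(T) ≥ 3. (Flattening ranks never certify an upper bound on CP rank; for that we must actually write T with 3 rank-1 terms.)
Upper bound: T is a sum of 3 rank-1 terms, T = [0, 1] (x) [1, 0, 1] (x) [8, -4, 8] + [0, 1] (x) [2, -1, -2] (x) [2, -2, 4] + [2, -1] (x) [1, -1, 1] (x) [2, 1, 2] (one valid choice — decompositions are not unique — normalised so each a, b is primitive with positive first nonzero entry; check it by expanding all entries), so rank(T) ≤ 3.
These bounds meet, so rank(T) = 3.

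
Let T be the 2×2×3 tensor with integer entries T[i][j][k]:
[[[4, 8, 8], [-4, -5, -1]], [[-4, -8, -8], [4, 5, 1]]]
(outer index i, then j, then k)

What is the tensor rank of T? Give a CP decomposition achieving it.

Lower bound: in the mode-2 unfolding of T (rows indexed by j, columns by (i,k)) the 2×2 minor on rows j ∈ {0, 1}, columns (i,k) ∈ {(0,0), (0,1)} is det [[4, 8], [-4, -5]] = 12 ≠ 0, so that unfolding has rank ≥ 2 and hence rank(T) ≥ 2 (CP rank is at least every unfolding rank, though it can be larger).
Upper bound: T[i,:,:] = a[i]·M for every slice, with a = [1, -1] and M = [[4, 8, 8], [-4, -5, -1]] (rows j, columns k).
Splitting M by its rows (j = 0, 1), M = [1, 0][4, 8, 8]ᵀ + [0, 1][-4, -5, -1]ᵀ.
Hence T = [1, -1] ⊗ [1, 0] ⊗ [4, 8, 8] + [1, -1] ⊗ [0, 1] ⊗ [-4, -5, -1], so rank(T) ≤ 2.
These bounds meet, so rank(T) = 2.

rank(T) = 2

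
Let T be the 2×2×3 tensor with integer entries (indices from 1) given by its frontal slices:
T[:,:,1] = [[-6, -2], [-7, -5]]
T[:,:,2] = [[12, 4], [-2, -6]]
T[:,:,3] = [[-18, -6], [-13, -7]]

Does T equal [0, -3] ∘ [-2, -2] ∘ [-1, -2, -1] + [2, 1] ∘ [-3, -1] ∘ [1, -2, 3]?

No

Reconstruct entry (2,1,1) from the claimed factors: Σₗ aₗ[2]bₗ[1]cₗ[1] = (-3)·(-2)·(-1) + (1)·(-3)·(1) = -9, but T[2,1,1] = -7. The claim is false.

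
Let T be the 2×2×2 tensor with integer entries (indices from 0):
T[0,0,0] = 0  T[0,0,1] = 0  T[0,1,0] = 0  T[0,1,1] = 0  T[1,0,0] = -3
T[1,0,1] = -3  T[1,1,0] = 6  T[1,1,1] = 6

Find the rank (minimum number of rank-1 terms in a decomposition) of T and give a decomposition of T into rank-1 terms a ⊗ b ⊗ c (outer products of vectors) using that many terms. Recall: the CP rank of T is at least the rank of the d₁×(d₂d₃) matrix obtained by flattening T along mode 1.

rank(T) = 1

Lower bound: T ≠ 0 (e.g. T[1,0,0] = -3), so rank(T) ≥ 1.
Upper bound: if T = a ⊗ b ⊗ c then every fibre of T is a multiple of the corresponding factor, so read the factors off the fibres through the nonzero entry T[1,0,0] = -3.
The mode-1 fibre T[:,0,0] = [0, -3] gives a = [0, 1] (primitive direction); the mode-2 fibre T[1,:,0] = [-3, 6] gives b = [1, -2]; then c[k] = T[1,0,k] / (a[1]·b[0]) = [-3, -3] / 1 = [-3, -3].
Expanding [0, 1] ⊗ [1, -2] ⊗ [-3, -3] reproduces all 8 entries of T, so T = [0, 1] ⊗ [1, -2] ⊗ [-3, -3] and rank(T) ≤ 1.
These bounds meet, so rank(T) = 1.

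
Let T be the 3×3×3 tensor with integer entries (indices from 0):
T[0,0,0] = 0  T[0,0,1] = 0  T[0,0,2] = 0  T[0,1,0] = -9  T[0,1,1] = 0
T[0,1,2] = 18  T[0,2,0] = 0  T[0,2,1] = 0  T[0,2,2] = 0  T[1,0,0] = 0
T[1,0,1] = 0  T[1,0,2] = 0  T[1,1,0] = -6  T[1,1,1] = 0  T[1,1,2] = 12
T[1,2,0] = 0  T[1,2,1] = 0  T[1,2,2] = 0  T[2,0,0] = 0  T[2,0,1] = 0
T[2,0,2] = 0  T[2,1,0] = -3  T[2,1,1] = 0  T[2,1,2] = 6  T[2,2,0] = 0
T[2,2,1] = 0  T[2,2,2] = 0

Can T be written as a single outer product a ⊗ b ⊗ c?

Yes

If T = a ⊗ b ⊗ c then every fibre of T is a multiple of the corresponding factor, so read the factors off the fibres through the nonzero entry T[0,1,0] = -9.
The mode-1 fibre T[:,1,0] = [-9, -6, -3] gives a = [3, 2, 1] (primitive direction); the mode-2 fibre T[0,:,0] = [0, -9, 0] gives b = [0, 1, 0]; then c[k] = T[0,1,k] / (a[0]·b[1]) = [-9, 0, 18] / 3 = [-3, 0, 6].
Expanding [3, 2, 1] ⊗ [0, 1, 0] ⊗ [-3, 0, 6] reproduces all 27 entries of T, so T = [3, 2, 1] ⊗ [0, 1, 0] ⊗ [-3, 0, 6] and rank(T) ≤ 1.
Equivalently every frontal slice T[:,:,k] is c[k] times the rank-1 matrix [3, 2, 1] ⊗ [0, 1, 0]. So T has rank 1 (it is nonzero).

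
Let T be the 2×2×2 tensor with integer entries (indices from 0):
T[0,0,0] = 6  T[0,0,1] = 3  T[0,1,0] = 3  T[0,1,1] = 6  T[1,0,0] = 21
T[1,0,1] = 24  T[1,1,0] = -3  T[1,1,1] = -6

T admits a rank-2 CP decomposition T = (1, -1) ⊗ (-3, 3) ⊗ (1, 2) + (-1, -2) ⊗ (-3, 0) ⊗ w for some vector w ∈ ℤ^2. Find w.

Subtract the known terms from T to get the rank-1 residual R = (-1, -2) ⊗ (-3, 0) ⊗ w, so R[i,j,k] = a[i]·b[j]·w[k]. Pick indices with nonzero a[0]·b[0] = (-1)·(-3) = 3. Only the fibre through (0,0,·) is needed: R[0,0,:] = T[0,0,:] − Σₗ aₗ[0]bₗ[0]cₗ = [6, 3] − (1)·(-3)·(1, 2) = [9, 9]. Then w[k] = R[0,0,k] / 3 for each k, giving w = [9, 9] / 3 = (3, 3).

w = (3, 3)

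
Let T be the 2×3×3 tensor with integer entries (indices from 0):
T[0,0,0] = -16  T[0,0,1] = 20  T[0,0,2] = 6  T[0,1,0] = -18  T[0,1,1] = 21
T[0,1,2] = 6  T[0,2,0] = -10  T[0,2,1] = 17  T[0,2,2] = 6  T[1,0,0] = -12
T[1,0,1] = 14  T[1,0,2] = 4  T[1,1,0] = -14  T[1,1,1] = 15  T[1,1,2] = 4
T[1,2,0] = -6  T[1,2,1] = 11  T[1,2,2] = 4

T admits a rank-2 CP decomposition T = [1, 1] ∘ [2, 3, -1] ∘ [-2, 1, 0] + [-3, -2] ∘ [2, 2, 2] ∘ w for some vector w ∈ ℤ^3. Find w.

w = [2, -3, -1]

Subtract the known terms from T to get the rank-1 residual R = [-3, -2] ∘ [2, 2, 2] ∘ w, so R[i,j,k] = a[i]·b[j]·w[k]. Pick indices with nonzero a[0]·b[0] = (-3)·(2) = -6. Only the fibre through (0,0,·) is needed: R[0,0,:] = T[0,0,:] − Σₗ aₗ[0]bₗ[0]cₗ = [-16, 20, 6] − (1)·(2)·[-2, 1, 0] = [-12, 18, 6]. Then w[k] = R[0,0,k] / -6 for each k, giving w = [-12, 18, 6] / -6 = [2, -3, -1].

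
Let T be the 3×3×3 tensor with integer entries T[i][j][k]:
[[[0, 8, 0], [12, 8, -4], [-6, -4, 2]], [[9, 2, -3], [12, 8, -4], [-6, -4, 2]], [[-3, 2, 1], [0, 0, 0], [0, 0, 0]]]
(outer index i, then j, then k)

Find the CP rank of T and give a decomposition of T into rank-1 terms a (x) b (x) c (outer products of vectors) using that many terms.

rank(T) = 2

Lower bound: the mode-1 unfolding of T (rows indexed by i, columns by (j,k) = (0,0), (0,1), (0,2), (1,0), (1,1), (1,2), (2,0), (2,1), (2,2)) is [[0, 8, 0, 12, 8, -4, -6, -4, 2], [9, 2, -3, 12, 8, -4, -6, -4, 2], [-3, 2, 1, 0, 0, 0, 0, 0, 0]].
There the 2×2 minor on rows i ∈ {0, 1}, columns (j,k) ∈ {(0,0), (0,1)} is det [[0, 8], [9, 2]] = -72 ≠ 0, so this unfolding has rank ≥ 2; CP rank is at least every unfolding rank, so rank(T) ≥ 2. (This is only a lower bound: in general the CP rank may exceed every unfolding rank, so we still need to exhibit 2 rank-1 terms summing to T.)
Upper bound — finding two terms. Write S_k = T[:,:,k] for the frontal slices: S₀ = [[0, 12, -6], [9, 12, -6], [-3, 0, 0]], S₁ = [[8, 8, -4], [2, 8, -4], [2, 0, 0]], S₂ = [[0, -4, 2], [-3, -4, 2], [1, 0, 0]].
If T = a₁ (x) b₁ (x) c₁ + a₂ (x) b₂ (x) c₂ then each S_k = c₁[k]·a₁b₁ᵀ + c₂[k]·a₂b₂ᵀ. S₀ and S₁ are linearly independent, so a₁b₁ᵀ and a₂b₂ᵀ must span the same plane of matrices: they are the rank-1 matrices of the form x·S₀ + y·S₁.
The 2×2 minor of x·S₀ + y·S₁ on rows {0,1}, columns {0,1} is −108·x² + 48·y² = (-12)·(3·x − 2·y)(3·x + 2·y), vanishing at (x:y) = (2:3) and (2:-3).
M₁ = 2·S₀ + 3·S₁ = [[24, 48, -24], [24, 48, -24], [0, 0, 0]] = 24·[1, 1, 0][1, 2, -1]ᵀ and M₂ = 2·S₀ − 3·S₁ = [[-24, 0, 0], [12, 0, 0], [-12, 0, 0]] = (-12)·[2, -1, 1][1, 0, 0]ᵀ, so take a₁ = [1, 1, 0], b₁ = [1, 2, -1], a₂ = [2, -1, 1], b₂ = [1, 0, 0].
Each slice is an integer combination of E₁ = a₁b₁ᵀ and E₂ = a₂b₂ᵀ: S₀ = 6·E₁ − 3·E₂, S₁ = 4·E₁ + 2·E₂, S₂ = −2·E₁ + E₂; reading off coefficients, c₁ = [6, 4, -2] and c₂ = [-3, 2, 1].
Hence T = [1, 1, 0] (x) [1, 2, -1] (x) [6, 4, -2] + [2, -1, 1] (x) [1, 0, 0] (x) [-3, 2, 1], so rank(T) ≤ 2.
These bounds meet, so rank(T) = 2.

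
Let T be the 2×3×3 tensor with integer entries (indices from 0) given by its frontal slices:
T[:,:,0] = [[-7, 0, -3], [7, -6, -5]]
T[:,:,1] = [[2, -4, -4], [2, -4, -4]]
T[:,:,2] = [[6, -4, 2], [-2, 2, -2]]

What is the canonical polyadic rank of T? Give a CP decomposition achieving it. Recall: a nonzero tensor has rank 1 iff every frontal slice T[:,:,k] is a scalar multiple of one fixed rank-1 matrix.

Lower bound: the mode-2 unfolding of T (rows indexed by j, columns by (i,k) = (0,0), (0,1), (0,2), (1,0), (1,1), (1,2)) is [[-7, 2, 6, 7, 2, -2], [0, -4, -4, -6, -4, 2], [-3, -4, 2, -5, -4, -2]].
There the 3×3 minor on rows j ∈ {0, 1, 2}, columns (i,k) ∈ {(0,0), (0,1), (0,2)} is det [[-7, 2, 6], [0, -4, -4], [-3, -4, 2]] = 120 ≠ 0, so this unfolding has rank ≥ 3; CP rank is at least every unfolding rank, so rank(T) ≥ 3. (Flattening ranks never certify an upper bound on CP rank; for that we must actually write T with 3 rank-1 terms.)
Upper bound: T is a sum of 3 rank-1 terms, T = [1, -1] ⊗ [1, 0, -1] ⊗ [-1, 0, -2] + [1, 1] ⊗ [1, -2, -2] ⊗ [2, 2, 0] + [2, -1] ⊗ [2, -1, 0] ⊗ [-2, 0, 2] (one valid choice — decompositions are not unique — normalised so each a, b is primitive with positive first nonzero entry; check it by expanding all entries), so rank(T) ≤ 3.
These bounds meet, so rank(T) = 3.

rank(T) = 3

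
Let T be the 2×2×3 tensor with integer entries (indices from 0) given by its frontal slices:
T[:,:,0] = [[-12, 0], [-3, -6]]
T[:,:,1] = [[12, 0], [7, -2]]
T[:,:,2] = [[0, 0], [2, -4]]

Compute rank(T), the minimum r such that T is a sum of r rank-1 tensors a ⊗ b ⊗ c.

2

Lower bound: the mode-3 unfolding of T (rows indexed by k, columns by (i,j) = (0,0), (0,1), (1,0), (1,1)) is [[-12, 0, -3, -6], [12, 0, 7, -2], [0, 0, 2, -4]].
There the 2×2 minor on rows k ∈ {0, 1}, columns (i,j) ∈ {(0,0), (1,0)} is det [[-12, -3], [12, 7]] = -48 ≠ 0, so this unfolding has rank ≥ 2; CP rank is at least every unfolding rank, so rank(T) ≥ 2. (This is only a lower bound: in general the CP rank may exceed every unfolding rank, so we still need to exhibit 2 rank-1 terms summing to T.)
Upper bound — finding two terms. Write S_k = T[:,:,k] for the frontal slices: S₀ = [[-12, 0], [-3, -6]], S₁ = [[12, 0], [7, -2]], S₂ = [[0, 0], [2, -4]].
If T = a₁ ⊗ b₁ ⊗ c₁ + a₂ ⊗ b₂ ⊗ c₂ then each S_k = c₁[k]·a₁b₁ᵀ + c₂[k]·a₂b₂ᵀ. S₀ and S₁ are linearly independent, so a₁b₁ᵀ and a₂b₂ᵀ must span the same plane of matrices: they are the rank-1 matrices of the form x·S₀ + y·S₁.
det(x·S₀ + y·S₁) is 72·x² − 48·xy − 24·y² = 24·(x − y)(3·x + y), vanishing at (x:y) = (1:1) and (1:-3).
M₁ = S₀ + S₁ = [[0, 0], [4, -8]] = 4·[0, 1][1, -2]ᵀ and M₂ = S₀ − 3·S₁ = [[-48, 0], [-24, 0]] = (-24)·[2, 1][1, 0]ᵀ, so take a₁ = [0, 1], b₁ = [1, -2], a₂ = [2, 1], b₂ = [1, 0].
Each slice is an integer combination of E₁ = a₁b₁ᵀ and E₂ = a₂b₂ᵀ: S₀ = 3·E₁ − 6·E₂, S₁ = E₁ + 6·E₂, S₂ = 2·E₁; reading off coefficients, c₁ = [3, 1, 2] and c₂ = [-6, 6, 0].
Hence T = [0, 1] ⊗ [1, -2] ⊗ [3, 1, 2] + [2, 1] ⊗ [1, 0] ⊗ [-6, 6, 0], so rank(T) ≤ 2.
These bounds meet, so rank(T) = 2.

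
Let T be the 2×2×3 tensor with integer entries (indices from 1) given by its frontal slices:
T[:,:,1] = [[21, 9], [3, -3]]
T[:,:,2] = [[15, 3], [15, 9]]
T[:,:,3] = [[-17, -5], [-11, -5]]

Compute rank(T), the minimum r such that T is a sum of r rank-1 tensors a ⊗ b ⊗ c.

Lower bound: the mode-1 unfolding of T (rows indexed by i, columns by (j,k) = (1,1), (1,2), (1,3), (2,1), (2,2), (2,3)) is [[21, 15, -17, 9, 3, -5], [3, 15, -11, -3, 9, -5]].
There the 2×2 minor on rows i ∈ {1, 2}, columns (j,k) ∈ {(1,1), (1,2)} is det [[21, 15], [3, 15]] = 270 ≠ 0, so this unfolding has rank ≥ 2; CP rank is at least every unfolding rank, so rank(T) ≥ 2. (Flattening ranks never certify an upper bound on CP rank; for that we must actually write T with 2 rank-1 terms.)
Upper bound — finding two terms. Write S_k = T[:,:,k] for the frontal slices: S₁ = [[21, 9], [3, -3]], S₂ = [[15, 3], [15, 9]], S₃ = [[-17, -5], [-11, -5]].
If T = a₁ ⊗ b₁ ⊗ c₁ + a₂ ⊗ b₂ ⊗ c₂ then each S_k = c₁[k]·a₁b₁ᵀ + c₂[k]·a₂b₂ᵀ. S₁ and S₂ are linearly independent, so a₁b₁ᵀ and a₂b₂ᵀ must span the same plane of matrices: they are the rank-1 matrices of the form x·S₁ + y·S₂.
det(x·S₁ + y·S₂) is −90·x² + 90·y² = (-90)·(x − y)(x + y), vanishing at (x:y) = (1:1) and (1:-1).
M₁ = S₁ + S₂ = [[36, 12], [18, 6]] = 6·(2, 1)(3, 1)ᵀ and M₂ = S₁ − S₂ = [[6, 6], [-12, -12]] = 6·(1, -2)(1, 1)ᵀ, so take a₁ = (2, 1), b₁ = (3, 1), a₂ = (1, -2), b₂ = (1, 1).
Each slice is an integer combination of E₁ = a₁b₁ᵀ and E₂ = a₂b₂ᵀ: S₁ = 3·E₁ + 3·E₂, S₂ = 3·E₁ − 3·E₂, S₃ = −3·E₁ + E₂; reading off coefficients, c₁ = (3, 3, -3) and c₂ = (3, -3, 1).
Hence T = (2, 1) ⊗ (3, 1) ⊗ (3, 3, -3) + (1, -2) ⊗ (1, 1) ⊗ (3, -3, 1), so rank(T) ≤ 2.
These bounds meet, so rank(T) = 2.
Check entry T[1,1,3] = -17: (2)·(3)·(-3) + (1)·(1)·(1) = -17.

2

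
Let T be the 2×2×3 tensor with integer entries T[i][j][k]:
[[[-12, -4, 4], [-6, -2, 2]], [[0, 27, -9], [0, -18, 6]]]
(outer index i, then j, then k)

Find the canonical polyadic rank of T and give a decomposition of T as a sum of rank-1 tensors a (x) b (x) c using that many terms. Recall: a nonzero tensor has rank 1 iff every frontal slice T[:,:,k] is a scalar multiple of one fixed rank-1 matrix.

rank(T) = 2

Lower bound: in the mode-3 unfolding of T (rows indexed by k, columns by (i,j)) the 2×2 minor on rows k ∈ {0, 1}, columns (i,j) ∈ {(0,0), (1,0)} is det [[-12, 0], [-4, 27]] = -324 ≠ 0, so that unfolding has rank ≥ 2 and hence rank(T) ≥ 2 (CP rank is at least every unfolding rank, though it can be larger).
Upper bound: with S_k = T[:,:,k], the two rank-1 terms a₁b₁ᵀ, a₂b₂ᵀ are the rank-1 members of the pencil x·S₀ + y·S₁.
det(x·S₀ + y·S₁) is 378·xy + 126·y² = 126·(y)(3·x + y), vanishing at (x:y) = (1:0) and (1:-3).
M₁ = S₀ = [[-12, -6], [0, 0]] = (-6)·(1, 0)(2, 1)ᵀ and M₂ = S₀ − 3·S₁ = [[0, 0], [-81, 54]] = (-27)·(0, 1)(3, -2)ᵀ, so take a₁ = (1, 0), b₁ = (2, 1), a₂ = (0, 1), b₂ = (3, -2).
Each slice is an integer combination of E₁ = a₁b₁ᵀ and E₂ = a₂b₂ᵀ: S₀ = −6·E₁, S₁ = −2·E₁ + 9·E₂, S₂ = 2·E₁ − 3·E₂; reading off coefficients, c₁ = (-6, -2, 2) and c₂ = (0, 9, -3).
Hence T = (1, 0) (x) (2, 1) (x) (-6, -2, 2) + (0, 1) (x) (3, -2) (x) (0, 9, -3), so rank(T) ≤ 2.
These bounds meet, so rank(T) = 2.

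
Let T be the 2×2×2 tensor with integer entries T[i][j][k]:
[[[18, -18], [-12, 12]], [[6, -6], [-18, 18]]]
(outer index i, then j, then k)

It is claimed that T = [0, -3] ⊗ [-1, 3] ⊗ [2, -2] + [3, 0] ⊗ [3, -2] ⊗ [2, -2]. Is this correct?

Reconstruct entrywise from the claimed factors. For example, T[1,1,0] = -18 and Σₗ aₗ[1]bₗ[1]cₗ[0] = (-3)·(3)·(2) + (0)·(-2)·(2) = -18; checking all 8 entries, every one matches. The claim holds.

Yes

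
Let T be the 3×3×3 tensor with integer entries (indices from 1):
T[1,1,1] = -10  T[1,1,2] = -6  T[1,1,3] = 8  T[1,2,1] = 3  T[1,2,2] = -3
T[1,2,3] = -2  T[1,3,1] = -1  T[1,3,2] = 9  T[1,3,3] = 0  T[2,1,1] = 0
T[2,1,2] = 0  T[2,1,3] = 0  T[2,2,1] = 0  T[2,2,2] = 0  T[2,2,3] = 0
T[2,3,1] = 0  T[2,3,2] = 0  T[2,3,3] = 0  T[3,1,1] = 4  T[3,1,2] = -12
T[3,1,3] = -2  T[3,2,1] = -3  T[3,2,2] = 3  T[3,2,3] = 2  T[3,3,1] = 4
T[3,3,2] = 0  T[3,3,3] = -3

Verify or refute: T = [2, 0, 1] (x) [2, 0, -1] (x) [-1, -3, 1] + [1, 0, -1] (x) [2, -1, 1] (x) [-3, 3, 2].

Reconstruct entrywise from the claimed factors. For example, T[1,1,3] = 8 and Σₗ aₗ[1]bₗ[1]cₗ[3] = (2)·(2)·(1) + (1)·(2)·(2) = 8; checking all 27 entries, every one matches. The claim holds.

Yes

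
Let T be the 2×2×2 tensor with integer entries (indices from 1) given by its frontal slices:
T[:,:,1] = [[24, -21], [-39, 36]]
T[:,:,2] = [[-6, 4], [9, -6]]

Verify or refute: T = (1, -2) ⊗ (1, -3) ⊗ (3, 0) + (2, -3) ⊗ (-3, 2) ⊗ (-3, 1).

No

Reconstruct entry (1,1,1) from the claimed factors: Σₗ aₗ[1]bₗ[1]cₗ[1] = (1)·(1)·(3) + (2)·(-3)·(-3) = 21, but T[1,1,1] = 24. The claim is false.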